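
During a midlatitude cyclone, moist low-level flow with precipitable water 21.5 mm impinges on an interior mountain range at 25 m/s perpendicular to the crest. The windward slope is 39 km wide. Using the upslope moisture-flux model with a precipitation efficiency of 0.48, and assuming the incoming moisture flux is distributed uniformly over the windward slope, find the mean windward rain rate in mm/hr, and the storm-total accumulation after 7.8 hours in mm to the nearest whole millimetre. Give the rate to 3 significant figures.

R ≈ 23.8 mm/hr; total ≈ 186 mm

Incoming column moisture flux per unit ridge length: F = V × PW = 25 × 21.5 = 537.5 mm·m/s.
Spread over the 39 km slope with efficiency ε = 0.48: R = ε·F/W = 0.48 × 537.5 / 39000 m = 6.615e-03 mm/s.
R = 6.615e-03 × 3600 = 23.8 mm/hr.
Over 7.8 h: total = 23.8 × 7.8 = 185.64 ≈ 186 mm.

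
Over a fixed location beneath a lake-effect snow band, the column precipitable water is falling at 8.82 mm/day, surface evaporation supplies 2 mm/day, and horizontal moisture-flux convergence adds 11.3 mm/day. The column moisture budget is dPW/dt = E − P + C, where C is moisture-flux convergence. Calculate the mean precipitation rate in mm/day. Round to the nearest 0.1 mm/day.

dPW/dt = -8.82 mm/day.
P = E + C − dPW/dt = 2 + (11.3) − (-8.82) = 22.1 mm/day.

P ≈ 22.1 mm/day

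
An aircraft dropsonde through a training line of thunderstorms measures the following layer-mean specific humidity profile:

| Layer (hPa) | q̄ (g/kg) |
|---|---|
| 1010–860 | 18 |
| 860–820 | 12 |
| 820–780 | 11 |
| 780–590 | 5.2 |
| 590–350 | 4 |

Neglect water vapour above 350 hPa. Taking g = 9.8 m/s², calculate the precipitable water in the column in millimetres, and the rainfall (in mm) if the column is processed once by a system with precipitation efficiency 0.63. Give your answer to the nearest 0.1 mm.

PW ≈ 56.8 mm; rainfall ≈ 35.8 mm

Precipitable water is the column-integrated vapour mass per unit area: PW = (1/g) Σ q̄ Δp, with q in kg/kg and Δp in Pa (1 kg/m² of water = 1 mm).
Layer 1010–860 hPa: Δp = 150 hPa = 15000 Pa, q̄ = 0.018 kg/kg → 0.018 × 15000 / 9.8 = 27.55 mm
Layer 860–820 hPa: Δp = 40 hPa = 4000 Pa, q̄ = 0.012 kg/kg → 0.012 × 4000 / 9.8 = 4.90 mm
Layer 820–780 hPa: Δp = 40 hPa = 4000 Pa, q̄ = 0.011 kg/kg → 0.011 × 4000 / 9.8 = 4.49 mm
Layer 780–590 hPa: Δp = 190 hPa = 19000 Pa, q̄ = 0.0052 kg/kg → 0.0052 × 19000 / 9.8 = 10.08 mm
Layer 590–350 hPa: Δp = 240 hPa = 24000 Pa, q̄ = 0.004 kg/kg → 0.004 × 24000 / 9.8 = 9.80 mm
PW = 27.55 + 4.90 + 4.49 + 10.08 + 9.80 = 56.82 ≈ 56.8 mm.
Rainfall = ε × PW = 0.63 × 56.8 = 35.8 mm.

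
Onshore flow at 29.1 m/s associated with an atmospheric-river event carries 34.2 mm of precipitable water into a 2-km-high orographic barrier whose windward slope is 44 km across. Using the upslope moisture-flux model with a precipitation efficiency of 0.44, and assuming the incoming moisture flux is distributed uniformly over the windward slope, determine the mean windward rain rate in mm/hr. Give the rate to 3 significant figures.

Incoming column moisture flux per unit ridge length: F = V × PW = 29.1 × 34.2 = 995.22 mm·m/s.
Spread over the 44 km slope with efficiency ε = 0.44: R = ε·F/W = 0.44 × 995.22 / 44000 m = 9.952e-03 mm/s.
R = 9.952e-03 × 3600 = 35.8 mm/hr.

R ≈ 35.8 mm/hr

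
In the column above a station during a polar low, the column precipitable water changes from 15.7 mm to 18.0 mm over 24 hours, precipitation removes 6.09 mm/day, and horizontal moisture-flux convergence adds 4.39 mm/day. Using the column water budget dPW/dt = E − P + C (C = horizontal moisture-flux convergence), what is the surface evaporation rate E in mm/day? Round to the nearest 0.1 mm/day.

E ≈ 4.0 mm/day

dPW/dt = (18.0 − 15.7) mm / (24/24 day) = +2.300 mm/day.
E = dPW/dt + P − C = (+2.300) + 6.09 − (4.39) = 4.0 mm/day.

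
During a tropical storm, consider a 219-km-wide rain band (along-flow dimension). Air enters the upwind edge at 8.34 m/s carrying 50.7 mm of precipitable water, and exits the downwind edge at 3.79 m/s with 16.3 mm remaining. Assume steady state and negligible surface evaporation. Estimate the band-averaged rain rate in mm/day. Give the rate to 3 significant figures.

Column moisture flux per unit crosswind length is F = V × PW.
Inflow: F_in = 8.34 × 50.7 = 422.838 mm·m/s
Outflow: F_out = 3.79 × 16.3 = 61.777 mm·m/s
Steady-state rate R = (F_in − F_out)/L = (422.838 − 61.777) / 219000 m = 1.649e-03 mm/s.
R = 1.649e-03 × 3600 × 24 = 142 mm/day.

R ≈ 142 mm/day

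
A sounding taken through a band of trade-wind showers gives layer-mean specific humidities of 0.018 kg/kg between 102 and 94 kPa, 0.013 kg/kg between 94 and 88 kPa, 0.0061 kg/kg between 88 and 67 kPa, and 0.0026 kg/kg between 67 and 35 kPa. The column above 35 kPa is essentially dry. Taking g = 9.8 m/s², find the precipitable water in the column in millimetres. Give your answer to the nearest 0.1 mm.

Precipitable water is the column-integrated vapour mass per unit area: PW = (1/g) Σ q̄ Δp, with q in kg/kg and Δp in Pa (1 kg/m² of water = 1 mm).
Layer 102–94 kPa: Δp = 80 hPa = 8000 Pa, q̄ = 0.018 kg/kg → 0.018 × 8000 / 9.8 = 14.69 mm
Layer 94–88 kPa: Δp = 60 hPa = 6000 Pa, q̄ = 0.013 kg/kg → 0.013 × 6000 / 9.8 = 7.96 mm
Layer 88–67 kPa: Δp = 210 hPa = 21000 Pa, q̄ = 0.0061 kg/kg → 0.0061 × 21000 / 9.8 = 13.07 mm
Layer 67–35 kPa: Δp = 320 hPa = 32000 Pa, q̄ = 0.0026 kg/kg → 0.0026 × 32000 / 9.8 = 8.49 mm
PW = 14.69 + 7.96 + 13.07 + 8.49 = 44.21 ≈ 44.2 mm.

PW ≈ 44.2 mm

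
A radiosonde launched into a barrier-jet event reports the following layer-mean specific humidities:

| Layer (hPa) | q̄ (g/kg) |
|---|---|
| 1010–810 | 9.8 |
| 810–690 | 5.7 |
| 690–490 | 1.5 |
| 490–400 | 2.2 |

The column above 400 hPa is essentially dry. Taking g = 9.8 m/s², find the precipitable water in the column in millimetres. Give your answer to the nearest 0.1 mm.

PW ≈ 32.1 mm

Precipitable water is the column-integrated vapour mass per unit area: PW = (1/g) Σ q̄ Δp, with q in kg/kg and Δp in Pa (1 kg/m² of water = 1 mm).
Layer 1010–810 hPa: Δp = 200 hPa = 20000 Pa, q̄ = 0.0098 kg/kg → 0.0098 × 20000 / 9.8 = 20.00 mm
Layer 810–690 hPa: Δp = 120 hPa = 12000 Pa, q̄ = 0.0057 kg/kg → 0.0057 × 12000 / 9.8 = 6.98 mm
Layer 690–490 hPa: Δp = 200 hPa = 20000 Pa, q̄ = 0.0015 kg/kg → 0.0015 × 20000 / 9.8 = 3.06 mm
Layer 490–400 hPa: Δp = 90 hPa = 9000 Pa, q̄ = 0.0022 kg/kg → 0.0022 × 9000 / 9.8 = 2.02 mm
PW = 20.00 + 6.98 + 3.06 + 2.02 = 32.06 ≈ 32.1 mm.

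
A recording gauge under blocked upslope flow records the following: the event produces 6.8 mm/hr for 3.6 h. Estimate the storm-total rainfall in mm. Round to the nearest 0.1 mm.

total ≈ 24.5 mm

Total = Σ Rᵢ Δtᵢ = 6.8 × 3.6
      = 24.48 = 24.5 mm.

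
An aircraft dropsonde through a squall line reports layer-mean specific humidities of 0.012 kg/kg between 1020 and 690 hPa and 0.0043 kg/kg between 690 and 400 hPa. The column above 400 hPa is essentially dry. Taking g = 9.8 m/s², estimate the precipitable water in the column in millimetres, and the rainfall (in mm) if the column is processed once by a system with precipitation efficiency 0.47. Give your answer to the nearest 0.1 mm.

Precipitable water is the column-integrated vapour mass per unit area: PW = (1/g) Σ q̄ Δp, with q in kg/kg and Δp in Pa (1 kg/m² of water = 1 mm).
Layer 1020–690 hPa: Δp = 330 hPa = 33000 Pa, q̄ = 0.012 kg/kg → 0.012 × 33000 / 9.8 = 40.41 mm
Layer 690–400 hPa: Δp = 290 hPa = 29000 Pa, q̄ = 0.0043 kg/kg → 0.0043 × 29000 / 9.8 = 12.72 mm
PW = 40.41 + 12.72 = 53.13 ≈ 53.1 mm.
Rainfall = ε × PW = 0.47 × 53.1 = 25.0 mm.

PW ≈ 53.1 mm; rainfall ≈ 25.0 mm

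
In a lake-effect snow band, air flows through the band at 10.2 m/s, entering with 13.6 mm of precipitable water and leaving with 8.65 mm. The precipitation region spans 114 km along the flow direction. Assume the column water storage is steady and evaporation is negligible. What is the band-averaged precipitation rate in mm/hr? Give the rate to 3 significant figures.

R ≈ 1.59 mm/hr

Column moisture flux per unit crosswind length is F = V × PW.
Inflow: F_in = 10.2 × 13.6 = 138.72 mm·m/s
Outflow: F_out = 10.2 × 8.65 = 88.23 mm·m/s
Steady-state rate R = (F_in − F_out)/L = (138.72 − 88.23) / 114000 m = 4.429e-04 mm/s.
R = 4.429e-04 × 3600 = 1.59 mm/hr.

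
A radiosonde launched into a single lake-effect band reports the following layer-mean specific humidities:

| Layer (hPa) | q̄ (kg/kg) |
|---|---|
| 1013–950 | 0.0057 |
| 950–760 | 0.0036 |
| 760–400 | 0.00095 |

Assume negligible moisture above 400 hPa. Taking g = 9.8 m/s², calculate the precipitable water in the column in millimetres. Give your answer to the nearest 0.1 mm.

Precipitable water is the column-integrated vapour mass per unit area: PW = (1/g) Σ q̄ Δp, with q in kg/kg and Δp in Pa (1 kg/m² of water = 1 mm).
Layer 1013–950 hPa: Δp = 63 hPa = 6300 Pa, q̄ = 0.0057 kg/kg → 0.0057 × 6300 / 9.8 = 3.66 mm
Layer 950–760 hPa: Δp = 190 hPa = 19000 Pa, q̄ = 0.0036 kg/kg → 0.0036 × 19000 / 9.8 = 6.98 mm
Layer 760–400 hPa: Δp = 360 hPa = 36000 Pa, q̄ = 0.00095 kg/kg → 0.00095 × 36000 / 9.8 = 3.49 mm
PW = 3.66 + 6.98 + 3.49 = 14.13 ≈ 14.1 mm.

PW ≈ 14.1 mm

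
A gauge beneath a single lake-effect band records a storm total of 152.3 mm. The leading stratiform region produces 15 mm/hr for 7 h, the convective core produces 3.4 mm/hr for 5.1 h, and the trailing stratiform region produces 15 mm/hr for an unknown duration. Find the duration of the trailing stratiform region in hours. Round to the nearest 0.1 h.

Known phases: 15 × 7 + 3.4 × 5.1 = 105 + 17.34 = 122.34 mm.
Remaining depth = 152.3 − 122.34 = 29.96 mm.
Duration = 29.96 / 15 = 2.0 h.

duration ≈ 2.0 h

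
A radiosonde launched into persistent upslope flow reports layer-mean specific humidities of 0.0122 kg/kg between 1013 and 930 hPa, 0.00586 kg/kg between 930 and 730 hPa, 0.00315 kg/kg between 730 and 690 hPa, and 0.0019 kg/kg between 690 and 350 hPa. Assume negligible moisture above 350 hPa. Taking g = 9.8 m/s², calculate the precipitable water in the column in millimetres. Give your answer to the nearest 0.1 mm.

PW ≈ 30.2 mm

Precipitable water is the column-integrated vapour mass per unit area: PW = (1/g) Σ q̄ Δp, with q in kg/kg and Δp in Pa (1 kg/m² of water = 1 mm).
Layer 1013–930 hPa: Δp = 83 hPa = 8300 Pa, q̄ = 0.0122 kg/kg → 0.0122 × 8300 / 9.8 = 10.33 mm
Layer 930–730 hPa: Δp = 200 hPa = 20000 Pa, q̄ = 0.00586 kg/kg → 0.00586 × 20000 / 9.8 = 11.96 mm
Layer 730–690 hPa: Δp = 40 hPa = 4000 Pa, q̄ = 0.00315 kg/kg → 0.00315 × 4000 / 9.8 = 1.29 mm
Layer 690–350 hPa: Δp = 340 hPa = 34000 Pa, q̄ = 0.0019 kg/kg → 0.0019 × 34000 / 9.8 = 6.59 mm
PW = 10.33 + 11.96 + 1.29 + 6.59 = 30.17 ≈ 30.2 mm.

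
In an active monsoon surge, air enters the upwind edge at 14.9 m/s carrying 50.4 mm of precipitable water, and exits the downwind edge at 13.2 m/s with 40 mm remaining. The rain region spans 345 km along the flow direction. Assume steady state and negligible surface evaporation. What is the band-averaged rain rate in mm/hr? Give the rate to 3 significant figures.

R ≈ 2.33 mm/hr

Column moisture flux per unit crosswind length is F = V × PW.
Inflow: F_in = 14.9 × 50.4 = 750.96 mm·m/s
Outflow: F_out = 13.2 × 40 = 528 mm·m/s
Steady-state rate R = (F_in − F_out)/L = (750.96 − 528) / 345000 m = 6.463e-04 mm/s.
R = 6.463e-04 × 3600 = 2.33 mm/hr.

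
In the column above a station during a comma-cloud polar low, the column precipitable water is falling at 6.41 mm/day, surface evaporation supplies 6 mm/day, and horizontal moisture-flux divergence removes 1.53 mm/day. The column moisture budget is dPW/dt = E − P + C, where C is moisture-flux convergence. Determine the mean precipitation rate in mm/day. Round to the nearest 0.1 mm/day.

dPW/dt = -6.41 mm/day.
P = E + C − dPW/dt = 6 + (-1.53) − (-6.41) = 10.9 mm/day.

P ≈ 10.9 mm/day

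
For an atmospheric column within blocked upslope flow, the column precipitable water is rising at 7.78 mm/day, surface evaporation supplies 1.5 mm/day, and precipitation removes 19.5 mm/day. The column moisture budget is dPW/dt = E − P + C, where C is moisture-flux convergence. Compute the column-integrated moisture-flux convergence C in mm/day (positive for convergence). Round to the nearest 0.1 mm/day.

C ≈ 25.8 mm/day

dPW/dt = +7.78 mm/day.
C = dPW/dt − E + P = (+7.78) − 1.5 + 19.5 = 25.8 mm/day.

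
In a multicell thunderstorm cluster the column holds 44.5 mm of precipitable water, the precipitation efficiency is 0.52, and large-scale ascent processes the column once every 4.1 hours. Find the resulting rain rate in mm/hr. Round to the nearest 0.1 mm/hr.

R ≈ 5.6 mm/hr

Each overturning extracts ε × PW = 0.52 × 44.5 = 23.14 mm.
Rate = ε·PW / τ = 23.14 / 4.1 h = 5.6 mm/hr.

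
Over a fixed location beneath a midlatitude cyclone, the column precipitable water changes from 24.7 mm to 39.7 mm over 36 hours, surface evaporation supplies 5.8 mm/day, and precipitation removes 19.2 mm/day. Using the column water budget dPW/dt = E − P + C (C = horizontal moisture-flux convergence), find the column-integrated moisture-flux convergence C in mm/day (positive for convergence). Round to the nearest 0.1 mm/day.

dPW/dt = (39.7 − 24.7) mm / (36/24 day) = +10.000 mm/day.
C = dPW/dt − E + P = (+10.000) − 5.8 + 19.2 = 23.4 mm/day.

C ≈ 23.4 mm/day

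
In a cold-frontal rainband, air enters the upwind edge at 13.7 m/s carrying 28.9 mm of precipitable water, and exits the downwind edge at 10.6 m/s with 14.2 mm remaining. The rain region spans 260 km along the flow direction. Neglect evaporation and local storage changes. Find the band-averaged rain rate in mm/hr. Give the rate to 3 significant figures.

Column moisture flux per unit crosswind length is F = V × PW.
Inflow: F_in = 13.7 × 28.9 = 395.93 mm·m/s
Outflow: F_out = 10.6 × 14.2 = 150.52 mm·m/s
Steady-state rate R = (F_in − F_out)/L = (395.93 − 150.52) / 260000 m = 9.439e-04 mm/s.
R = 9.439e-04 × 3600 = 3.40 mm/hr.

R ≈ 3.40 mm/hr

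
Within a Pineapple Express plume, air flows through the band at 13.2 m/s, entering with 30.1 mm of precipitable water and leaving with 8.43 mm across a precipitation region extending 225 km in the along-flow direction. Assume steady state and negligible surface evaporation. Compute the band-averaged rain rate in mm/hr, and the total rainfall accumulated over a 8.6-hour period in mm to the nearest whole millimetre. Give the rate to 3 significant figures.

R ≈ 4.58 mm/hr; total ≈ 39 mm

Column moisture flux per unit crosswind length is F = V × PW.
Inflow: F_in = 13.2 × 30.1 = 397.32 mm·m/s
Outflow: F_out = 13.2 × 8.43 = 111.276 mm·m/s
Steady-state rate R = (F_in − F_out)/L = (397.32 − 111.276) / 225000 m = 1.271e-03 mm/s.
R = 1.271e-03 × 3600 = 4.58 mm/hr.
Over 8.6 h: total = 4.58 × 8.6 = 39.388 ≈ 39 mm.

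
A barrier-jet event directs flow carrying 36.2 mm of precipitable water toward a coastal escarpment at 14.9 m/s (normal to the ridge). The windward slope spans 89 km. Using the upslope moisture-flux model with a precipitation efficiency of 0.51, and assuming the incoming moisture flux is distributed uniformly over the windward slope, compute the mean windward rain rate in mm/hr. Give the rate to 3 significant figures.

Incoming column moisture flux per unit ridge length: F = V × PW = 14.9 × 36.2 = 539.38 mm·m/s.
Spread over the 89 km slope with efficiency ε = 0.51: R = ε·F/W = 0.51 × 539.38 / 89000 m = 3.091e-03 mm/s.
R = 3.091e-03 × 3600 = 11.1 mm/hr.

R ≈ 11.1 mm/hr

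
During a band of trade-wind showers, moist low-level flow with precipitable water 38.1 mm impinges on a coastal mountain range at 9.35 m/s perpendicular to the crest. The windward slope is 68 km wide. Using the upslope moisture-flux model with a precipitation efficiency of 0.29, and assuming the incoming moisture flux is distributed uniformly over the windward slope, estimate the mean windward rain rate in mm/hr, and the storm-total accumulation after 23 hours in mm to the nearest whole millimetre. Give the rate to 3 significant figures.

R ≈ 5.47 mm/hr; total ≈ 126 mm

Incoming column moisture flux per unit ridge length: F = V × PW = 9.35 × 38.1 = 356.235 mm·m/s.
Spread over the 68 km slope with efficiency ε = 0.29: R = ε·F/W = 0.29 × 356.235 / 68000 m = 1.519e-03 mm/s.
R = 1.519e-03 × 3600 = 5.47 mm/hr.
Over 23 h: total = 5.47 × 23 = 125.81 ≈ 126 mm.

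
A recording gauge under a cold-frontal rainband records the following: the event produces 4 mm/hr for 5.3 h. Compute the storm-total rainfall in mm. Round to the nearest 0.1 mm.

Total = Σ Rᵢ Δtᵢ = 4 × 5.3
      = 21.2 = 21.2 mm.

total ≈ 21.2 mm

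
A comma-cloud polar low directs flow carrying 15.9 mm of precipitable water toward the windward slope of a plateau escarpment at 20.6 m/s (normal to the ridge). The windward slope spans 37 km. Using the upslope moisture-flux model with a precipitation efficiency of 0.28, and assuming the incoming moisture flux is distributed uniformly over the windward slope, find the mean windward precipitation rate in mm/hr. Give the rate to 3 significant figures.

Incoming column moisture flux per unit ridge length: F = V × PW = 20.6 × 15.9 = 327.54 mm·m/s.
Spread over the 37 km slope with efficiency ε = 0.28: R = ε·F/W = 0.28 × 327.54 / 37000 m = 2.479e-03 mm/s.
R = 2.479e-03 × 3600 = 8.92 mm/hr.

R ≈ 8.92 mm/hr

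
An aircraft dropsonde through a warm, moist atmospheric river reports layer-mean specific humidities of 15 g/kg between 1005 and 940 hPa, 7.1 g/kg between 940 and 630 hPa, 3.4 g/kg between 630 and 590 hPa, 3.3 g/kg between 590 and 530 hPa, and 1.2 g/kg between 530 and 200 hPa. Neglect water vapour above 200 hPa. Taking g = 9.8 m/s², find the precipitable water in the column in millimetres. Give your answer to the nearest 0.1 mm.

Precipitable water is the column-integrated vapour mass per unit area: PW = (1/g) Σ q̄ Δp, with q in kg/kg and Δp in Pa (1 kg/m² of water = 1 mm).
Layer 1005–940 hPa: Δp = 65 hPa = 6500 Pa, q̄ = 0.015 kg/kg → 0.015 × 6500 / 9.8 = 9.95 mm
Layer 940–630 hPa: Δp = 310 hPa = 31000 Pa, q̄ = 0.0071 kg/kg → 0.0071 × 31000 / 9.8 = 22.46 mm
Layer 630–590 hPa: Δp = 40 hPa = 4000 Pa, q̄ = 0.0034 kg/kg → 0.0034 × 4000 / 9.8 = 1.39 mm
Layer 590–530 hPa: Δp = 60 hPa = 6000 Pa, q̄ = 0.0033 kg/kg → 0.0033 × 6000 / 9.8 = 2.02 mm
Layer 530–200 hPa: Δp = 330 hPa = 33000 Pa, q̄ = 0.0012 kg/kg → 0.0012 × 33000 / 9.8 = 4.04 mm
PW = 9.95 + 22.46 + 1.39 + 2.02 + 4.04 = 39.86 ≈ 39.9 mm.

PW ≈ 39.9 mm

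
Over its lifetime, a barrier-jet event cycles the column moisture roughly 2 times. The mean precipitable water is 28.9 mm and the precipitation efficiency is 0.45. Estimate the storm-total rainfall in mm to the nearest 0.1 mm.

Each cycle deposits ε × PW = 0.45 × 28.9 = 13.005 mm.
Over 2 cycles: 2 × 13.005 = 26.0 mm.

rainfall ≈ 26.0 mm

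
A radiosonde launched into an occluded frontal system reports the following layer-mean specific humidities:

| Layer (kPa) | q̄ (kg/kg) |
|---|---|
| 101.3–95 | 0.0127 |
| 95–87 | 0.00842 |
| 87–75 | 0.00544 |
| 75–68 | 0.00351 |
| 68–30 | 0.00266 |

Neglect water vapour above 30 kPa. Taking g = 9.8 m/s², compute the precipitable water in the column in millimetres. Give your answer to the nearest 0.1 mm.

PW ≈ 34.5 mm

Precipitable water is the column-integrated vapour mass per unit area: PW = (1/g) Σ q̄ Δp, with q in kg/kg and Δp in Pa (1 kg/m² of water = 1 mm).
Layer 101.3–95 kPa: Δp = 63 hPa = 6300 Pa, q̄ = 0.0127 kg/kg → 0.0127 × 6300 / 9.8 = 8.16 mm
Layer 95–87 kPa: Δp = 80 hPa = 8000 Pa, q̄ = 0.00842 kg/kg → 0.00842 × 8000 / 9.8 = 6.87 mm
Layer 87–75 kPa: Δp = 120 hPa = 12000 Pa, q̄ = 0.00544 kg/kg → 0.00544 × 12000 / 9.8 = 6.66 mm
Layer 75–68 kPa: Δp = 70 hPa = 7000 Pa, q̄ = 0.00351 kg/kg → 0.00351 × 7000 / 9.8 = 2.51 mm
Layer 68–30 kPa: Δp = 380 hPa = 38000 Pa, q̄ = 0.00266 kg/kg → 0.00266 × 38000 / 9.8 = 10.31 mm
PW = 8.16 + 6.87 + 6.66 + 2.51 + 10.31 = 34.51 ≈ 34.5 mm.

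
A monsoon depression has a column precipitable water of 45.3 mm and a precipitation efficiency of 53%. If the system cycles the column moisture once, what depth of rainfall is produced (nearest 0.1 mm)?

Rainfall = ε × PW = 0.53 × 45.3 = 24.0 mm.

rainfall ≈ 24.0 mm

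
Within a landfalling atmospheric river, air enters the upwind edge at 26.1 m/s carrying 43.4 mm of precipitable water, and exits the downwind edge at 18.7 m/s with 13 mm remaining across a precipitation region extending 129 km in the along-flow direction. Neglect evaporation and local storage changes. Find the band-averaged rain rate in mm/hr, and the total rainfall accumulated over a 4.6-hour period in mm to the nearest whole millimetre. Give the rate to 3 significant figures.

Column moisture flux per unit crosswind length is F = V × PW.
Inflow: F_in = 26.1 × 43.4 = 1132.74 mm·m/s
Outflow: F_out = 18.7 × 13 = 243.1 mm·m/s
Steady-state rate R = (F_in − F_out)/L = (1132.74 − 243.1) / 129000 m = 6.896e-03 mm/s.
R = 6.896e-03 × 3600 = 24.8 mm/hr.
Over 4.6 h: total = 24.8 × 4.6 = 114.08 ≈ 114 mm.

R ≈ 24.8 mm/hr; total ≈ 114 mm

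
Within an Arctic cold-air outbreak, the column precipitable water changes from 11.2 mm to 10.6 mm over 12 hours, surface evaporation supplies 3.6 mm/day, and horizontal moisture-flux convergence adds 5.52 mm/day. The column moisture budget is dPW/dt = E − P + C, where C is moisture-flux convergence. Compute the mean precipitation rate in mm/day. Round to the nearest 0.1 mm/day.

P ≈ 10.3 mm/day

dPW/dt = (10.6 − 11.2) mm / (12/24 day) = -1.200 mm/day.
P = E + C − dPW/dt = 3.6 + (5.52) − (-1.200) = 10.3 mm/day.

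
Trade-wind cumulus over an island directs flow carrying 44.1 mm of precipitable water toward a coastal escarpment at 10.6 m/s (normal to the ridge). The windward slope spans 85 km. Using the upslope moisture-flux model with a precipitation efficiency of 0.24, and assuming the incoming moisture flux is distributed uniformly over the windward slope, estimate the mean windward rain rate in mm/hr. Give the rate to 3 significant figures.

R ≈ 4.75 mm/hr

Incoming column moisture flux per unit ridge length: F = V × PW = 10.6 × 44.1 = 467.46 mm·m/s.
Spread over the 85 km slope with efficiency ε = 0.24: R = ε·F/W = 0.24 × 467.46 / 85000 m = 1.320e-03 mm/s.
R = 1.320e-03 × 3600 = 4.75 mm/hr.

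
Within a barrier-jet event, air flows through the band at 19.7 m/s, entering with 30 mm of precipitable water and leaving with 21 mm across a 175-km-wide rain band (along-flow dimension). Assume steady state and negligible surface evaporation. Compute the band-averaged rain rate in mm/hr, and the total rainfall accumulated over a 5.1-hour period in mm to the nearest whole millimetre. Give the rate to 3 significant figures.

R ≈ 3.65 mm/hr; total ≈ 19 mm

Column moisture flux per unit crosswind length is F = V × PW.
Inflow: F_in = 19.7 × 30 = 591 mm·m/s
Outflow: F_out = 19.7 × 21 = 413.7 mm·m/s
Steady-state rate R = (F_in − F_out)/L = (591 − 413.7) / 175000 m = 1.013e-03 mm/s.
R = 1.013e-03 × 3600 = 3.65 mm/hr.
Over 5.1 h: total = 3.65 × 5.1 = 18.615 ≈ 19 mm.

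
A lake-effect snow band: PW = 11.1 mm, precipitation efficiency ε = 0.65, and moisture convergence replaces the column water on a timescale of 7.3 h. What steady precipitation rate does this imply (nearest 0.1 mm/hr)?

Each overturning extracts ε × PW = 0.65 × 11.1 = 7.215 mm.
Rate = ε·PW / τ = 7.215 / 7.3 h = 1.0 mm/hr.

R ≈ 1.0 mm/hr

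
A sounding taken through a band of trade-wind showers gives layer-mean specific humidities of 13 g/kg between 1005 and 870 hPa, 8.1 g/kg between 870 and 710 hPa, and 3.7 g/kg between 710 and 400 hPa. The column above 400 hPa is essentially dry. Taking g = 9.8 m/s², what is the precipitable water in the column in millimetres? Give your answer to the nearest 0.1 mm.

PW ≈ 42.8 mm

Precipitable water is the column-integrated vapour mass per unit area: PW = (1/g) Σ q̄ Δp, with q in kg/kg and Δp in Pa (1 kg/m² of water = 1 mm).
Layer 1005–870 hPa: Δp = 135 hPa = 13500 Pa, q̄ = 0.013 kg/kg → 0.013 × 13500 / 9.8 = 17.91 mm
Layer 870–710 hPa: Δp = 160 hPa = 16000 Pa, q̄ = 0.0081 kg/kg → 0.0081 × 16000 / 9.8 = 13.22 mm
Layer 710–400 hPa: Δp = 310 hPa = 31000 Pa, q̄ = 0.0037 kg/kg → 0.0037 × 31000 / 9.8 = 11.70 mm
PW = 17.91 + 13.22 + 11.70 = 42.83 ≈ 42.8 mm.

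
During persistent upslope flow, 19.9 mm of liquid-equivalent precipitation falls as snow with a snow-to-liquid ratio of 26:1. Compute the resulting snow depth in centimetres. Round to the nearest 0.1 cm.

snow depth ≈ 51.7 cm

Snow depth = liquid × ratio = 19.9 mm × 26 = 517.4 mm = 51.7 cm.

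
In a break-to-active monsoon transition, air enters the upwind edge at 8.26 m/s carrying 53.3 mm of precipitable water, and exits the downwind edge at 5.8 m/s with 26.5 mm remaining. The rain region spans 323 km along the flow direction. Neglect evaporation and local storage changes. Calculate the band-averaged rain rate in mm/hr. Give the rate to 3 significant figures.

Column moisture flux per unit crosswind length is F = V × PW.
Inflow: F_in = 8.26 × 53.3 = 440.258 mm·m/s
Outflow: F_out = 5.8 × 26.5 = 153.7 mm·m/s
Steady-state rate R = (F_in − F_out)/L = (440.258 − 153.7) / 323000 m = 8.872e-04 mm/s.
R = 8.872e-04 × 3600 = 3.19 mm/hr.

R ≈ 3.19 mm/hr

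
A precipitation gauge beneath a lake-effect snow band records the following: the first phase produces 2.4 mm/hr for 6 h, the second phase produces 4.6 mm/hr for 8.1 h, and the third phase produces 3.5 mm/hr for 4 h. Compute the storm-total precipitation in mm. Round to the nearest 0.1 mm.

total ≈ 65.7 mm

Total = Σ Rᵢ Δtᵢ = 2.4 × 6 + 4.6 × 8.1 + 3.5 × 4
      = 14.4 + 37.26 + 14 = 65.7 mm.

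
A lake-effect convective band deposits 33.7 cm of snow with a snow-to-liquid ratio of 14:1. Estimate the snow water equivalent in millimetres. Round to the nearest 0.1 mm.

SWE ≈ 24.1 mm

SWE = snow depth / ratio = 33.7 cm / 14 = 2.407 cm = 24.1 mm.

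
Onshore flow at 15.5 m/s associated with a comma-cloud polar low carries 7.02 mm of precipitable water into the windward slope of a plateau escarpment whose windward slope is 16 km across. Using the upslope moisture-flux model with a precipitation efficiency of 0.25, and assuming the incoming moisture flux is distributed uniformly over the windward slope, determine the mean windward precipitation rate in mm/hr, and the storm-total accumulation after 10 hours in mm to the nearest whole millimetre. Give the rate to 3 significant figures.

R ≈ 6.12 mm/hr; total ≈ 61 mm

Incoming column moisture flux per unit ridge length: F = V × PW = 15.5 × 7.02 = 108.81 mm·m/s.
Spread over the 16 km slope with efficiency ε = 0.25: R = ε·F/W = 0.25 × 108.81 / 16000 m = 1.700e-03 mm/s.
R = 1.700e-03 × 3600 = 6.12 mm/hr.
Over 10 h: total = 6.12 × 10 = 61.2 ≈ 61 mm.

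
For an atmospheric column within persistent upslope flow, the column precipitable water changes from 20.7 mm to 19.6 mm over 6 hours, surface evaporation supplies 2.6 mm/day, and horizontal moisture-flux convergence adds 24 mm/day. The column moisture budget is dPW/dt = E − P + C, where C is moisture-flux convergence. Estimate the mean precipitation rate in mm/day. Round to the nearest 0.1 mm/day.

P ≈ 31.0 mm/day

dPW/dt = (19.6 − 20.7) mm / (6/24 day) = -4.400 mm/day.
P = E + C − dPW/dt = 2.6 + (24) − (-4.400) = 31.0 mm/day.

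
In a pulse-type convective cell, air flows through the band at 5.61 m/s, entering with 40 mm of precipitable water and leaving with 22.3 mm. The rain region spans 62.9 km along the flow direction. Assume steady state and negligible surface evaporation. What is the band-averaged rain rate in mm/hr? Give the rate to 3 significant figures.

R ≈ 5.68 mm/hr

Column moisture flux per unit crosswind length is F = V × PW.
Inflow: F_in = 5.61 × 40 = 224.4 mm·m/s
Outflow: F_out = 5.61 × 22.3 = 125.103 mm·m/s
Steady-state rate R = (F_in − F_out)/L = (224.4 − 125.103) / 62900 m = 1.579e-03 mm/s.
R = 1.579e-03 × 3600 = 5.68 mm/hr.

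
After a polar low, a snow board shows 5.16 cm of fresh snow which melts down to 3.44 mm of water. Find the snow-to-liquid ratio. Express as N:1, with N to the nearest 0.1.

Ratio = snow depth / SWE = 51.6 mm / 3.44 mm = 15.0, i.e. 15.0:1.

ratio ≈ 15.0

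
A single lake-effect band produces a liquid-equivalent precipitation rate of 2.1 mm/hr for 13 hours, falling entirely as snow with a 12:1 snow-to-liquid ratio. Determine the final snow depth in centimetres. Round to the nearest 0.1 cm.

Liquid-equivalent depth = 2.1 × 13 = 27.3 mm.
Snow depth = 27.3 mm × 12 = 327.6 mm = 32.8 cm.

snow depth ≈ 32.8 cm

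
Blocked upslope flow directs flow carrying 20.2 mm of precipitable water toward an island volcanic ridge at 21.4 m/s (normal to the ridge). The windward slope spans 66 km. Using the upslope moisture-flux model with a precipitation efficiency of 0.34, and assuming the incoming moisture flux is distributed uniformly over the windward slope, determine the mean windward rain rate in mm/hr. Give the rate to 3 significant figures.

R ≈ 8.02 mm/hr

Incoming column moisture flux per unit ridge length: F = V × PW = 21.4 × 20.2 = 432.28 mm·m/s.
Spread over the 66 km slope with efficiency ε = 0.34: R = ε·F/W = 0.34 × 432.28 / 66000 m = 2.227e-03 mm/s.
R = 2.227e-03 × 3600 = 8.02 mm/hr.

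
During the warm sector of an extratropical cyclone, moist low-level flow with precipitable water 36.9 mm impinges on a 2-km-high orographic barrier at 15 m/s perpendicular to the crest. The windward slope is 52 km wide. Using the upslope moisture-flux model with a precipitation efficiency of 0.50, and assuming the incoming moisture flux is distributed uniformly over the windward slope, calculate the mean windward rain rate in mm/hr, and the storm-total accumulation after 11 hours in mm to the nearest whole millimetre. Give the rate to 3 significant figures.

Incoming column moisture flux per unit ridge length: F = V × PW = 15 × 36.9 = 553.5 mm·m/s.
Spread over the 52 km slope with efficiency ε = 0.50: R = ε·F/W = 0.50 × 553.5 / 52000 m = 5.322e-03 mm/s.
R = 5.322e-03 × 3600 = 19.2 mm/hr.
Over 11 h: total = 19.2 × 11 = 211.2 ≈ 211 mm.

R ≈ 19.2 mm/hr; total ≈ 211 mm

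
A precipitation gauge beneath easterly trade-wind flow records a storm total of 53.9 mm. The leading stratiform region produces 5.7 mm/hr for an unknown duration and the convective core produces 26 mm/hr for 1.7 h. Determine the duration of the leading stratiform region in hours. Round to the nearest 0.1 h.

Known phases: 26 × 1.7 = 44.2 mm.
Remaining depth = 53.9 − 44.2 = 9.7 mm.
Duration = 9.7 / 5.7 = 1.7 h.

duration ≈ 1.7 h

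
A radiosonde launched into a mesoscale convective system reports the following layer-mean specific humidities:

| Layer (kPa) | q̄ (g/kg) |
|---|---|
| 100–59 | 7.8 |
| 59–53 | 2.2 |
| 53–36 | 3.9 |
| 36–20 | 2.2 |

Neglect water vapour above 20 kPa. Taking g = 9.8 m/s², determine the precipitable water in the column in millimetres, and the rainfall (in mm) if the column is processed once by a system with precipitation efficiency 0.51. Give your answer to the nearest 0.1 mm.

PW ≈ 44.3 mm; rainfall ≈ 22.6 mm

Precipitable water is the column-integrated vapour mass per unit area: PW = (1/g) Σ q̄ Δp, with q in kg/kg and Δp in Pa (1 kg/m² of water = 1 mm).
Layer 100–59 kPa: Δp = 410 hPa = 41000 Pa, q̄ = 0.0078 kg/kg → 0.0078 × 41000 / 9.8 = 32.63 mm
Layer 59–53 kPa: Δp = 60 hPa = 6000 Pa, q̄ = 0.0022 kg/kg → 0.0022 × 6000 / 9.8 = 1.35 mm
Layer 53–36 kPa: Δp = 170 hPa = 17000 Pa, q̄ = 0.0039 kg/kg → 0.0039 × 17000 / 9.8 = 6.77 mm
Layer 36–20 kPa: Δp = 160 hPa = 16000 Pa, q̄ = 0.0022 kg/kg → 0.0022 × 16000 / 9.8 = 3.59 mm
PW = 32.63 + 1.35 + 6.77 + 3.59 = 44.34 ≈ 44.3 mm.
Rainfall = ε × PW = 0.51 × 44.3 = 22.6 mm.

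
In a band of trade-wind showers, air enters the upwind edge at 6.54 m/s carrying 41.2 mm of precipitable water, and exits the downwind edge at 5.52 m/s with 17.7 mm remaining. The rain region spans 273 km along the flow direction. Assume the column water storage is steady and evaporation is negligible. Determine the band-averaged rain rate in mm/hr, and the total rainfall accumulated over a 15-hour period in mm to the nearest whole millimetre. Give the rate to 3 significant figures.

Column moisture flux per unit crosswind length is F = V × PW.
Inflow: F_in = 6.54 × 41.2 = 269.448 mm·m/s
Outflow: F_out = 5.52 × 17.7 = 97.704 mm·m/s
Steady-state rate R = (F_in − F_out)/L = (269.448 − 97.704) / 273000 m = 6.291e-04 mm/s.
R = 6.291e-04 × 3600 = 2.26 mm/hr.
Over 15 h: total = 2.26 × 15 = 33.9 ≈ 34 mm.

R ≈ 2.26 mm/hr; total ≈ 34 mm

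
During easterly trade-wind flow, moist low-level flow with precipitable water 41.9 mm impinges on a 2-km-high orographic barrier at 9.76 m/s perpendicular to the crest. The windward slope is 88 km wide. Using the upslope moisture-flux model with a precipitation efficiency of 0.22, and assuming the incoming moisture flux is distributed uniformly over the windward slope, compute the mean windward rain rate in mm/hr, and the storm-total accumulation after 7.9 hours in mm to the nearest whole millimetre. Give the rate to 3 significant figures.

R ≈ 3.68 mm/hr; total ≈ 29 mm

Incoming column moisture flux per unit ridge length: F = V × PW = 9.76 × 41.9 = 408.944 mm·m/s.
Spread over the 88 km slope with efficiency ε = 0.22: R = ε·F/W = 0.22 × 408.944 / 88000 m = 1.022e-03 mm/s.
R = 1.022e-03 × 3600 = 3.68 mm/hr.
Over 7.9 h: total = 3.68 × 7.9 = 29.072 ≈ 29 mm.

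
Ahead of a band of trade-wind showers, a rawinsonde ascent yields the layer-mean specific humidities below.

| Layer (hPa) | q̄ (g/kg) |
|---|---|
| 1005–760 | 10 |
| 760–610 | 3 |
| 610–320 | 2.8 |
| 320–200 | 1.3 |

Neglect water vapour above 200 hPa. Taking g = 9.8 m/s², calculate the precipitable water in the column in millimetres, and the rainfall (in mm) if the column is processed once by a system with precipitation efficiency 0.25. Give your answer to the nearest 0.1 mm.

PW ≈ 39.5 mm; rainfall ≈ 9.9 mm

Precipitable water is the column-integrated vapour mass per unit area: PW = (1/g) Σ q̄ Δp, with q in kg/kg and Δp in Pa (1 kg/m² of water = 1 mm).
Layer 1005–760 hPa: Δp = 245 hPa = 24500 Pa, q̄ = 0.01 kg/kg → 0.01 × 24500 / 9.8 = 25.00 mm
Layer 760–610 hPa: Δp = 150 hPa = 15000 Pa, q̄ = 0.003 kg/kg → 0.003 × 15000 / 9.8 = 4.59 mm
Layer 610–320 hPa: Δp = 290 hPa = 29000 Pa, q̄ = 0.0028 kg/kg → 0.0028 × 29000 / 9.8 = 8.29 mm
Layer 320–200 hPa: Δp = 120 hPa = 12000 Pa, q̄ = 0.0013 kg/kg → 0.0013 × 12000 / 9.8 = 1.59 mm
PW = 25.00 + 4.59 + 8.29 + 1.59 = 39.47 ≈ 39.5 mm.
Rainfall = ε × PW = 0.25 × 39.5 = 9.9 mm.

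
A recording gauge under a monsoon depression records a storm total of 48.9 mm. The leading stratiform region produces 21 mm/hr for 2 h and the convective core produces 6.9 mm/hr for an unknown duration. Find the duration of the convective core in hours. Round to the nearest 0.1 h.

Known phases: 21 × 2 = 42 mm.
Remaining depth = 48.9 − 42 = 6.9 mm.
Duration = 6.9 / 6.9 = 1.0 h.

duration ≈ 1.0 h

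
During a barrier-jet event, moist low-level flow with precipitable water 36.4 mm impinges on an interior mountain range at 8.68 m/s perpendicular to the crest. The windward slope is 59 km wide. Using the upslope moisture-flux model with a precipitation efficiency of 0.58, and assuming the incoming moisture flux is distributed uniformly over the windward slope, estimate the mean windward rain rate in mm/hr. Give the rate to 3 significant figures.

R ≈ 11.2 mm/hr

Incoming column moisture flux per unit ridge length: F = V × PW = 8.68 × 36.4 = 315.952 mm·m/s.
Spread over the 59 km slope with efficiency ε = 0.58: R = ε·F/W = 0.58 × 315.952 / 59000 m = 3.106e-03 mm/s.
R = 3.106e-03 × 3600 = 11.2 mm/hr.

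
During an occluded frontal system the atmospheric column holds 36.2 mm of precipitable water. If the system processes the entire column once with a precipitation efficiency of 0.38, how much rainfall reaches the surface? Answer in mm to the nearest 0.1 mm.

rainfall ≈ 13.8 mm

Rainfall = ε × PW = 0.38 × 36.2 = 13.8 mm.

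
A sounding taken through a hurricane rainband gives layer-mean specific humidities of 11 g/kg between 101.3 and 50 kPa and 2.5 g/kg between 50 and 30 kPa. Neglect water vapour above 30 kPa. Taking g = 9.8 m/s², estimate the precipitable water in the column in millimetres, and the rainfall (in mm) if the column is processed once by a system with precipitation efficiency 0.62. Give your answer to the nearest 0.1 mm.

PW ≈ 62.7 mm; rainfall ≈ 38.9 mm

Precipitable water is the column-integrated vapour mass per unit area: PW = (1/g) Σ q̄ Δp, with q in kg/kg and Δp in Pa (1 kg/m² of water = 1 mm).
Layer 101.3–50 kPa: Δp = 513 hPa = 51300 Pa, q̄ = 0.011 kg/kg → 0.011 × 51300 / 9.8 = 57.58 mm
Layer 50–30 kPa: Δp = 200 hPa = 20000 Pa, q̄ = 0.0025 kg/kg → 0.0025 × 20000 / 9.8 = 5.10 mm
PW = 57.58 + 5.10 = 62.68 ≈ 62.7 mm.
Rainfall = ε × PW = 0.62 × 62.7 = 38.9 mm.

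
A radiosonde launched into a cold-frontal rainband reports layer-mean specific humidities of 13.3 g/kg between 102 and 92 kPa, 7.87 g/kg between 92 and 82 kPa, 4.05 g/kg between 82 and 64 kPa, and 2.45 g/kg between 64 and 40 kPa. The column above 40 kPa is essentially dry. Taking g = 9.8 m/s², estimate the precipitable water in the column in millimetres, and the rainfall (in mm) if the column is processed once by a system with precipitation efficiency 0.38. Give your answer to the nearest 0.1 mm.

Precipitable water is the column-integrated vapour mass per unit area: PW = (1/g) Σ q̄ Δp, with q in kg/kg and Δp in Pa (1 kg/m² of water = 1 mm).
Layer 102–92 kPa: Δp = 100 hPa = 10000 Pa, q̄ = 0.0133 kg/kg → 0.0133 × 10000 / 9.8 = 13.57 mm
Layer 92–82 kPa: Δp = 100 hPa = 10000 Pa, q̄ = 0.00787 kg/kg → 0.00787 × 10000 / 9.8 = 8.03 mm
Layer 82–64 kPa: Δp = 180 hPa = 18000 Pa, q̄ = 0.00405 kg/kg → 0.00405 × 18000 / 9.8 = 7.44 mm
Layer 64–40 kPa: Δp = 240 hPa = 24000 Pa, q̄ = 0.00245 kg/kg → 0.00245 × 24000 / 9.8 = 6.00 mm
PW = 13.57 + 8.03 + 7.44 + 6.00 = 35.04 ≈ 35.0 mm.
Rainfall = ε × PW = 0.38 × 35.0 = 13.3 mm.

PW ≈ 35.0 mm; rainfall ≈ 13.3 mm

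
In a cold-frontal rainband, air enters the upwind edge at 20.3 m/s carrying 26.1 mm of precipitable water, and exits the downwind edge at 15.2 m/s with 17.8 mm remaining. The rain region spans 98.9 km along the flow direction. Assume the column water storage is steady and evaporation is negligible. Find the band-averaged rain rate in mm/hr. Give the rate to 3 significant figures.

Column moisture flux per unit crosswind length is F = V × PW.
Inflow: F_in = 20.3 × 26.1 = 529.83 mm·m/s
Outflow: F_out = 15.2 × 17.8 = 270.56 mm·m/s
Steady-state rate R = (F_in − F_out)/L = (529.83 − 270.56) / 98900 m = 2.622e-03 mm/s.
R = 2.622e-03 × 3600 = 9.44 mm/hr.

R ≈ 9.44 mm/hr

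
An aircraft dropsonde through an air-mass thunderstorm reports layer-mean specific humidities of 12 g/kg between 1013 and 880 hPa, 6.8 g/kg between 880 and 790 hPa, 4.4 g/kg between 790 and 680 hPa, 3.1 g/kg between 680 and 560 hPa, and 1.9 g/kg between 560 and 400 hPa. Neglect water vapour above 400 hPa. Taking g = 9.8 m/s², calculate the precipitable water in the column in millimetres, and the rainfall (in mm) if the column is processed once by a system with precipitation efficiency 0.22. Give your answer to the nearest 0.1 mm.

PW ≈ 34.4 mm; rainfall ≈ 7.6 mm

Precipitable water is the column-integrated vapour mass per unit area: PW = (1/g) Σ q̄ Δp, with q in kg/kg and Δp in Pa (1 kg/m² of water = 1 mm).
Layer 1013–880 hPa: Δp = 133 hPa = 13300 Pa, q̄ = 0.012 kg/kg → 0.012 × 13300 / 9.8 = 16.29 mm
Layer 880–790 hPa: Δp = 90 hPa = 9000 Pa, q̄ = 0.0068 kg/kg → 0.0068 × 9000 / 9.8 = 6.24 mm
Layer 790–680 hPa: Δp = 110 hPa = 11000 Pa, q̄ = 0.0044 kg/kg → 0.0044 × 11000 / 9.8 = 4.94 mm
Layer 680–560 hPa: Δp = 120 hPa = 12000 Pa, q̄ = 0.0031 kg/kg → 0.0031 × 12000 / 9.8 = 3.80 mm
Layer 560–400 hPa: Δp = 160 hPa = 16000 Pa, q̄ = 0.0019 kg/kg → 0.0019 × 16000 / 9.8 = 3.10 mm
PW = 16.29 + 6.24 + 4.94 + 3.80 + 3.10 = 34.37 ≈ 34.4 mm.
Rainfall = ε × PW = 0.22 × 34.4 = 7.6 mm.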